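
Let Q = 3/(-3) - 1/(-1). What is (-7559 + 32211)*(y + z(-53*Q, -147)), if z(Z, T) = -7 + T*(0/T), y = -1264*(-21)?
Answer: 654190124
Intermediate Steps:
Q = 0 (Q = 3*(-⅓) - 1*(-1) = -1 + 1 = 0)
y = 26544
z(Z, T) = -7 (z(Z, T) = -7 + T*0 = -7 + 0 = -7)
(-7559 + 32211)*(y + z(-53*Q, -147)) = (-7559 + 32211)*(26544 - 7) = 24652*26537 = 654190124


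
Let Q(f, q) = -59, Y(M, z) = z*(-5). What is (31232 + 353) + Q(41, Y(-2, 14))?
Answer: 31526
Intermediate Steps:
Y(M, z) = -5*z
(31232 + 353) + Q(41, Y(-2, 14)) = (31232 + 353) - 59 = 31585 - 59 = 31526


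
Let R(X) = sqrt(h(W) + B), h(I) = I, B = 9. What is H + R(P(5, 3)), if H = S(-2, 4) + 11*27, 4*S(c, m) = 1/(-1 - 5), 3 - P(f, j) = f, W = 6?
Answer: 7127/24 + sqrt(15) ≈ 300.83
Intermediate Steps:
P(f, j) = 3 - f
S(c, m) = -1/24 (S(c, m) = 1/(4*(-1 - 5)) = (1/4)/(-6) = (1/4)*(-1/6) = -1/24)
R(X) = sqrt(15) (R(X) = sqrt(6 + 9) = sqrt(15))
H = 7127/24 (H = -1/24 + 11*27 = -1/24 + 297 = 7127/24 ≈ 296.96)
H + R(P(5, 3)) = 7127/24 + sqrt(15)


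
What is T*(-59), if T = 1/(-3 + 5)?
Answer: -59/2 ≈ -29.500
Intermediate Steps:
T = ½ (T = 1/2 = ½ ≈ 0.50000)
T*(-59) = (½)*(-59) = -59/2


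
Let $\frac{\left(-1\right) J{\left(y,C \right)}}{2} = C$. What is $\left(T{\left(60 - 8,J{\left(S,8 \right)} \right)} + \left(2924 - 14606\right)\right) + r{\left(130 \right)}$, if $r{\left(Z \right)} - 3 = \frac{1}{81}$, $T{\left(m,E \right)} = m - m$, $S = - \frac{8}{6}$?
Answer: $- \frac{945998}{81} \approx -11679.0$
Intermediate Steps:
$S = - \frac{4}{3}$ ($S = \left(-8\right) \frac{1}{6} = - \frac{4}{3} \approx -1.3333$)
$J{\left(y,C \right)} = - 2 C$
$T{\left(m,E \right)} = 0$
$r{\left(Z \right)} = \frac{244}{81}$ ($r{\left(Z \right)} = 3 + \frac{1}{81} = \frac{244}{81}$)
$\left(T{\left(60 - 8,J{\left(S,8 \right)} \right)} + \left(2924 - 14606\right)\right) + r{\left(130 \right)} = \left(0 + \left(2924 - 14606\right)\right) + \frac{244}{81} = \left(0 - 11682\right) + \frac{244}{81} = -11682 + \frac{244}{81} = - \frac{945998}{81}$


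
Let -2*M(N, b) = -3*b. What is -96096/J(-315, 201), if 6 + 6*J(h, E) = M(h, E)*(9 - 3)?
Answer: -192192/601 ≈ -319.79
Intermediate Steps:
M(N, b) = 3*b/2 (M(N, b) = -(-3)*b/2 = 3*b/2)
J(h, E) = -1 + 3*E/2 (J(h, E) = -1 + ((3*E/2)*(9 - 3))/6 = -1 + ((3*E/2)*6)/6 = -1 + (9*E)/6 = -1 + 3*E/2)
-96096/J(-315, 201) = -96096/(-1 + (3/2)*201) = -96096/(-1 + 603/2) = -96096/601/2 = -96096*2/601 = -192192/601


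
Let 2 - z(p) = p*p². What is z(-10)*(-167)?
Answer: -167334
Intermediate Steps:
z(p) = 2 - p³ (z(p) = 2 - p*p² = 2 - p³)
z(-10)*(-167) = (2 - 1*(-10)³)*(-167) = (2 - 1*(-1000))*(-167) = (2 + 1000)*(-167) = 1002*(-167) = -167334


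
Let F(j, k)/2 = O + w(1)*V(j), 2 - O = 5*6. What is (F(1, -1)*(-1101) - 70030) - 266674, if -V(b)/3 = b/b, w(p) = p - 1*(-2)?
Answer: -255230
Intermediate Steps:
O = -28 (O = 2 - 5*6 = 2 - 1*30 = 2 - 30 = -28)
w(p) = 2 + p (w(p) = p + 2 = 2 + p)
V(b) = -3 (V(b) = -3*b/b = -3*1 = -3)
F(j, k) = -74 (F(j, k) = 2*(-28 + (2 + 1)*(-3)) = 2*(-28 + 3*(-3)) = 2*(-28 - 9) = 2*(-37) = -74)
(F(1, -1)*(-1101) - 70030) - 266674 = (-74*(-1101) - 70030) - 266674 = (81474 - 70030) - 266674 = 11444 - 266674 = -255230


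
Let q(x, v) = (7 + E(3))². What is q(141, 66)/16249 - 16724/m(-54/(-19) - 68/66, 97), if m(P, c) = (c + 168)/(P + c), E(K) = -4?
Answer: -3367232588837/539970519 ≈ -6236.0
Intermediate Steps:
m(P, c) = (168 + c)/(P + c)
q(x, v) = 9 (q(x, v) = (7 - 4)² = 3² = 9)
q(141, 66)/16249 - 16724/m(-54/(-19) - 68/66, 97) = 9/16249 - 16724*((-54/(-19) - 68/66) + 97)/(168 + 97) = 9*(1/16249) - 16724/(265/((-54*(-1/19) - 68*1/66) + 97)) = 9/16249 - 16724/(265/((54/19 - 34/33) + 97)) = 9/16249 - 16724/(265/(1136/627 + 97)) = 9/16249 - 16724/(265/(61955/627)) = 9/16249 - 16724/((627/61955)*265) = 9/16249 - 16724/33231/12391 = 9/16249 - 16724*12391/33231 = 9/16249 - 207227084/33231 = -3367232588837/539970519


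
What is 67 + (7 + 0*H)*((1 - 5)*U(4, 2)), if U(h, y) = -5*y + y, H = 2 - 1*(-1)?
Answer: 291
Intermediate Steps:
H = 3 (H = 2 + 1 = 3)
U(h, y) = -4*y
67 + (7 + 0*H)*((1 - 5)*U(4, 2)) = 67 + (7 + 0*3)*((1 - 5)*(-4*2)) = 67 + (7 + 0)*(-4*(-8)) = 67 + 7*32 = 67 + 224 = 291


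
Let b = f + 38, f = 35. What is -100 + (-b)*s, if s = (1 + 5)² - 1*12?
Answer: -1852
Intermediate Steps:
b = 73 (b = 35 + 38 = 73)
s = 24 (s = 6² - 12 = 36 - 12 = 24)
-100 + (-b)*s = -100 - 1*73*24 = -100 - 73*24 = -100 - 1752 = -1852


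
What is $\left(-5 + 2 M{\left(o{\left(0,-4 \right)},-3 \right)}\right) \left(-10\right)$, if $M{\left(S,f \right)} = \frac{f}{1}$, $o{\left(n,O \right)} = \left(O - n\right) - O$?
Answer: $110$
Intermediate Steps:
$o{\left(n,O \right)} = - n$
$M{\left(S,f \right)} = f$ ($M{\left(S,f \right)} = f 1 = f$)
$\left(-5 + 2 M{\left(o{\left(0,-4 \right)},-3 \right)}\right) \left(-10\right) = \left(-5 + 2 \left(-3\right)\right) \left(-10\right) = \left(-5 - 6\right) \left(-10\right) = \left(-11\right) \left(-10\right) = 110$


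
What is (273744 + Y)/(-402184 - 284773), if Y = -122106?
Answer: -151638/686957 ≈ -0.22074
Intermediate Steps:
(273744 + Y)/(-402184 - 284773) = (273744 - 122106)/(-402184 - 284773) = 151638/(-686957) = 151638*(-1/686957) = -151638/686957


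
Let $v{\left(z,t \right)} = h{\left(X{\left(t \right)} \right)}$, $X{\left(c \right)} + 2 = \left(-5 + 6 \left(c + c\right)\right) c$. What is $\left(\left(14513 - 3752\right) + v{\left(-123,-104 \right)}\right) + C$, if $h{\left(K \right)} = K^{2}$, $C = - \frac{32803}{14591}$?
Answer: $\frac{247765493776048}{14591} \approx 1.6981 \cdot 10^{10}$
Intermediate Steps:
$X{\left(c \right)} = -2 + c \left(-5 + 12 c\right)$ ($X{\left(c \right)} = -2 + \left(-5 + 6 \left(c + c\right)\right) c = -2 + \left(-5 + 6 \cdot 2 c\right) c = -2 + \left(-5 + 12 c\right) c = -2 + c \left(-5 + 12 c\right)$)
$C = - \frac{32803}{14591}$ ($C = \left(-32803\right) \frac{1}{14591} = - \frac{32803}{14591} \approx -2.2482$)
$v{\left(z,t \right)} = \left(-2 - 5 t + 12 t^{2}\right)^{2}$
$\left(\left(14513 - 3752\right) + v{\left(-123,-104 \right)}\right) + C = \left(\left(14513 - 3752\right) + \left(2 - 12 \left(-104\right)^{2} + 5 \left(-104\right)\right)^{2}\right) - \frac{32803}{14591} = \left(10761 + \left(2 - 129792 - 520\right)^{2}\right) - \frac{32803}{14591} = \left(10761 + \left(-130310\right)^{2}\right) - \frac{32803}{14591} = \left(10761 + 16980696100\right) - \frac{32803}{14591} = 16980706861 - \frac{32803}{14591} = \frac{247765493776048}{14591}$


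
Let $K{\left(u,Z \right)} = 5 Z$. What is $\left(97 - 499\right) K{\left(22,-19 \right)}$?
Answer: $38190$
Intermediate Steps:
$\left(97 - 499\right) K{\left(22,-19 \right)} = \left(97 - 499\right) 5 \left(-19\right) = \left(-402\right) \left(-95\right) = 38190$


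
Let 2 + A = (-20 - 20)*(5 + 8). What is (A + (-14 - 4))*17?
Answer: -9180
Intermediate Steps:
A = -522 (A = -2 + (-20 - 20)*(5 + 8) = -2 - 40*13 = -2 - 520 = -522)
(A + (-14 - 4))*17 = (-522 + (-14 - 4))*17 = (-522 - 18)*17 = -540*17 = -9180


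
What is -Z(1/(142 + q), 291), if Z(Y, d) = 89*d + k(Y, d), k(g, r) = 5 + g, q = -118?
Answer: -621697/24 ≈ -25904.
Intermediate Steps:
Z(Y, d) = 5 + Y + 89*d (Z(Y, d) = 89*d + (5 + Y) = 5 + Y + 89*d)
-Z(1/(142 + q), 291) = -(5 + 1/(142 - 118) + 89*291) = -(5 + 1/24 + 25899) = -1*621697/24 = -621697/24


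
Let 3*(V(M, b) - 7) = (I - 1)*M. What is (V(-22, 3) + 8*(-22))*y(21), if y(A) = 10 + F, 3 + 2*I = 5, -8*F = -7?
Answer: -14703/8 ≈ -1837.9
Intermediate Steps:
F = 7/8 (F = -⅛*(-7) = 7/8 ≈ 0.87500)
I = 1 (I = -3/2 + (½)*5 = -3/2 + 5/2 = 1)
y(A) = 87/8 (y(A) = 10 + 7/8 = 87/8)
V(M, b) = 7 (V(M, b) = 7 + ((1 - 1)*M)/3 = 7 + (0*M)/3 = 7 + (⅓)*0 = 7 + 0 = 7)
(V(-22, 3) + 8*(-22))*y(21) = (7 + 8*(-22))*(87/8) = (7 - 176)*(87/8) = -169*87/8 = -14703/8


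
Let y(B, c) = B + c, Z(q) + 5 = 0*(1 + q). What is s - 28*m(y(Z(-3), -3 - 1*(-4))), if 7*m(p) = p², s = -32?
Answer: -96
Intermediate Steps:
Z(q) = -5 (Z(q) = -5 + 0*(1 + q) = -5 + 0 = -5)
m(p) = p²/7
s - 28*m(y(Z(-3), -3 - 1*(-4))) = -32 - 4*(-5 + (-3 - 1*(-4)))² = -32 - 4*(-5 + (-3 + 4))² = -32 - 4*(-5 + 1)² = -32 - 4*(-4)² = -32 - 4*16 = -32 - 28*16/7 = -32 - 64 = -96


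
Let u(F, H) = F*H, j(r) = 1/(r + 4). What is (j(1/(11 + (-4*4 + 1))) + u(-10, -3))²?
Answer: 206116/225 ≈ 916.07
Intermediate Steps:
j(r) = 1/(4 + r)
(j(1/(11 + (-4*4 + 1))) + u(-10, -3))² = (1/(4 + 1/(11 + (-4*4 + 1))) - 10*(-3))² = (1/(4 + 1/(11 + (-16 + 1))) + 30)² = (1/(4 + 1/(11 - 15)) + 30)² = (1/(4 + 1/(-4)) + 30)² = (1/(4 - ¼) + 30)² = (1/(15/4) + 30)² = (4/15 + 30)² = (454/15)² = 206116/225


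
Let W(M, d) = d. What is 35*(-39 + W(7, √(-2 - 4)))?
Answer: -1365 + 35*I*√6 ≈ -1365.0 + 85.732*I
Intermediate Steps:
35*(-39 + W(7, √(-2 - 4))) = 35*(-39 + √(-2 - 4)) = 35*(-39 + √(-6)) = 35*(-39 + I*√6) = -1365 + 35*I*√6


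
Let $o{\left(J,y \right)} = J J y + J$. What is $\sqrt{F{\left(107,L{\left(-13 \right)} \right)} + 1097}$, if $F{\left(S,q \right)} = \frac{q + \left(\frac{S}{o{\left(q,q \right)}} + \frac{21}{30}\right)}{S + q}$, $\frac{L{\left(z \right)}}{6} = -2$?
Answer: $\frac{\sqrt{299712589143}}{16530} \approx 33.119$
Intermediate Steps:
$L{\left(z \right)} = -12$ ($L{\left(z \right)} = 6 \left(-2\right) = -12$)
$o{\left(J,y \right)} = J + y J^{2}$ ($o{\left(J,y \right)} = J^{2} y + J = y J^{2} + J = J + y J^{2}$)
$F{\left(S,q \right)} = \frac{\frac{7}{10} + q + \frac{S}{q \left(1 + q^{2}\right)}}{S + q}$ ($F{\left(S,q \right)} = \frac{q + \left(\frac{S}{q \left(1 + q q\right)} + \frac{21}{30}\right)}{S + q} = \frac{q + \left(\frac{S}{q \left(1 + q^{2}\right)} + 21 \cdot \frac{1}{30}\right)}{S + q} = \frac{q + \left(S \frac{1}{q \left(1 + q^{2}\right)} + \frac{7}{10}\right)}{S + q} = \frac{q + \left(\frac{S}{q \left(1 + q^{2}\right)} + \frac{7}{10}\right)}{S + q} = \frac{q + \left(\frac{7}{10} + \frac{S}{q \left(1 + q^{2}\right)}\right)}{S + q} = \frac{\frac{7}{10} + q + \frac{S}{q \left(1 + q^{2}\right)}}{S + q}$)
$\sqrt{F{\left(107,L{\left(-13 \right)} \right)} + 1097} = \sqrt{\frac{10 \cdot 107 + 7 \left(-12\right) \left(1 + \left(-12\right)^{2}\right) + 10 \left(-12\right)^{2} \left(1 + \left(-12\right)^{2}\right)}{10 \left(-12\right) \left(1 + \left(-12\right)^{2}\right) \left(107 - 12\right)} + 1097} = \sqrt{\frac{1}{10} \left(- \frac{1}{12}\right) \frac{1}{1 + 144} \cdot \frac{1}{95} \left(1070 + 7 \left(-12\right) \left(1 + 144\right) + 10 \cdot 144 \left(1 + 144\right)\right) + 1097} = \sqrt{\frac{1}{10} \left(- \frac{1}{12}\right) \frac{1}{145} \cdot \frac{1}{95} \left(1070 + 7 \left(-12\right) 145 + 10 \cdot 144 \cdot 145\right) + 1097} = \sqrt{\frac{1}{10} \left(- \frac{1}{12}\right) \frac{1}{145} \cdot \frac{1}{95} \left(1070 - 12180 + 208800\right) + 1097} = \sqrt{\frac{1}{10} \left(- \frac{1}{12}\right) \frac{1}{145} \cdot \frac{1}{95} \cdot 197690 + 1097} = \sqrt{- \frac{19769}{165300} + 1097} = \sqrt{\frac{181314331}{165300}} = \frac{\sqrt{299712589143}}{16530}$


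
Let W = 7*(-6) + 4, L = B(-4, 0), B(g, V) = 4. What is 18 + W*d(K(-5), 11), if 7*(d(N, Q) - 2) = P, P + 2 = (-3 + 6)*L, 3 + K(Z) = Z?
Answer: -786/7 ≈ -112.29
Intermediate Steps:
K(Z) = -3 + Z
L = 4
W = -38 (W = -42 + 4 = -38)
P = 10 (P = -2 + (-3 + 6)*4 = -2 + 3*4 = -2 + 12 = 10)
d(N, Q) = 24/7 (d(N, Q) = 2 + (⅐)*10 = 2 + 10/7 = 24/7)
18 + W*d(K(-5), 11) = 18 - 38*24/7 = 18 - 912/7 = -786/7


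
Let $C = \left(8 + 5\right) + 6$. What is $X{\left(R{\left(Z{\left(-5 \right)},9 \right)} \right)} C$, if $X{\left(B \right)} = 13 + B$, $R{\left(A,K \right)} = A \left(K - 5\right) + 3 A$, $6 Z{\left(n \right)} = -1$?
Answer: $\frac{1349}{6} \approx 224.83$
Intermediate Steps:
$Z{\left(n \right)} = - \frac{1}{6}$ ($Z{\left(n \right)} = \frac{1}{6} \left(-1\right) = - \frac{1}{6}$)
$R{\left(A,K \right)} = 3 A + A \left(-5 + K\right)$ ($R{\left(A,K \right)} = A \left(-5 + K\right) + 3 A = 3 A + A \left(-5 + K\right)$)
$C = 19$ ($C = 13 + 6 = 19$)
$X{\left(R{\left(Z{\left(-5 \right)},9 \right)} \right)} C = \left(13 - \frac{-2 + 9}{6}\right) 19 = \left(13 - \frac{7}{6}\right) 19 = \frac{71}{6} \cdot 19 = \frac{1349}{6}$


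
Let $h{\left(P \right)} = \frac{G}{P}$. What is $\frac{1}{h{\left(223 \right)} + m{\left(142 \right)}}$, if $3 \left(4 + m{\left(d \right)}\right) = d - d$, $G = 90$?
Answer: $- \frac{223}{802} \approx -0.27805$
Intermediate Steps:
$m{\left(d \right)} = -4$ ($m{\left(d \right)} = -4 + \frac{d - d}{3} = -4 + \frac{1}{3} \cdot 0 = -4 + 0 = -4$)
$h{\left(P \right)} = \frac{90}{P}$
$\frac{1}{h{\left(223 \right)} + m{\left(142 \right)}} = \frac{1}{\frac{90}{223} - 4} = \frac{1}{- \frac{802}{223}} = - \frac{223}{802}$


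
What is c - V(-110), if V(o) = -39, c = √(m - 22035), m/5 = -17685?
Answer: 39 + 2*I*√27615 ≈ 39.0 + 332.36*I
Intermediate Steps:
m = -88425 (m = 5*(-17685) = -88425)
c = 2*I*√27615 (c = √(-88425 - 22035) = √(-110460) = 2*I*√27615 ≈ 332.36*I)
c - V(-110) = 2*I*√27615 - 1*(-39) = 2*I*√27615 + 39 = 39 + 2*I*√27615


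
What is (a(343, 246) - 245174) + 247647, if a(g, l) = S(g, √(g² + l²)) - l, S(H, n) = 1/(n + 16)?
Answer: 396203327/177909 + √178165/177909 ≈ 2227.0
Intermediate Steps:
S(H, n) = 1/(16 + n)
a(g, l) = 1/(16 + √(g² + l²)) - l
(a(343, 246) - 245174) + 247647 = ((1/(16 + √(343² + 246²)) - 1*246) - 245174) + 247647 = ((1/(16 + √(117649 + 60516)) - 246) - 245174) + 247647 = ((1/(16 + √178165) - 246) - 245174) + 247647 = ((-246 + 1/(16 + √178165)) - 245174) + 247647 = (-245420 + 1/(16 + √178165)) + 247647 = 2227 + 1/(16 + √178165)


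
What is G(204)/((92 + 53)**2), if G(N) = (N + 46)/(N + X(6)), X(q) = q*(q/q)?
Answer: 1/17661 ≈ 5.6622e-5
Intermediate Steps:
X(q) = q (X(q) = q*1 = q)
G(N) = (46 + N)/(6 + N) (G(N) = (N + 46)/(N + 6) = (46 + N)/(6 + N))
G(204)/((92 + 53)**2) = ((46 + 204)/(6 + 204))/((92 + 53)**2) = (250/210)/(145**2) = ((1/210)*250)/21025 = (25/21)*(1/21025) = 1/17661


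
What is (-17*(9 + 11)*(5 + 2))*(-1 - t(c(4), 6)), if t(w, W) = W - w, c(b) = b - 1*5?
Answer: 19040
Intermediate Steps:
c(b) = -5 + b (c(b) = b - 5 = -5 + b)
(-17*(9 + 11)*(5 + 2))*(-1 - t(c(4), 6)) = (-17*(9 + 11)*(5 + 2))*(-1 - (6 - (-5 + 4))) = (-340*7)*(-1 - (6 - 1*(-1))) = (-17*140)*(-1 - (6 + 1)) = -2380*(-1 - 1*7) = -2380*(-1 - 7) = -2380*(-8) = 19040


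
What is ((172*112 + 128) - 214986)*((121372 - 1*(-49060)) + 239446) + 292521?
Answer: -80169385011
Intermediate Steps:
((172*112 + 128) - 214986)*((121372 - 1*(-49060)) + 239446) + 292521 = ((19264 + 128) - 214986)*((121372 + 49060) + 239446) + 292521 = (19392 - 214986)*(170432 + 239446) + 292521 = -195594*409878 + 292521 = -80169677532 + 292521 = -80169385011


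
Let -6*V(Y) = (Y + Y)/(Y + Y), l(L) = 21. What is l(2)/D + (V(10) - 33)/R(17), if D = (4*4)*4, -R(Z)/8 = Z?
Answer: 1867/3264 ≈ 0.57200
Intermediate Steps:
R(Z) = -8*Z
D = 64 (D = 16*4 = 64)
V(Y) = -⅙ (V(Y) = -(Y + Y)/(6*(Y + Y)) = -2*Y/(6*(2*Y)) = -2*Y*1/(2*Y)/6 = -⅙*1 = -⅙)
l(2)/D + (V(10) - 33)/R(17) = 21/64 + (-⅙ - 33)/((-8*17)) = 21*(1/64) - 199/6/(-136) = 21/64 - 199/6*(-1/136) = 21/64 + 199/816 = 1867/3264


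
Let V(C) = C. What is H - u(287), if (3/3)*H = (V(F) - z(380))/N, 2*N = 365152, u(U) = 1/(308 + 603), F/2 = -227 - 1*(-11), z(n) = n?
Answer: -230577/41581684 ≈ -0.0055452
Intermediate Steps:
F = -432 (F = 2*(-227 - 1*(-11)) = 2*(-227 + 11) = 2*(-216) = -432)
u(U) = 1/911
N = 182576 (N = (½)*365152 = 182576)
H = -203/45644 (H = (-432 - 1*380)/182576 = (-432 - 380)*(1/182576) = -812*1/182576 = -203/45644 ≈ -0.0044475)
H - u(287) = -203/45644 - 1*1/911 = -203/45644 - 1/911 = -230577/41581684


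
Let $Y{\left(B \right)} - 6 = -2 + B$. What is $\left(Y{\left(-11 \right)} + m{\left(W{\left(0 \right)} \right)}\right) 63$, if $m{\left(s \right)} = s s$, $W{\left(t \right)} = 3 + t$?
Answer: $126$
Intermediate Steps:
$Y{\left(B \right)} = 4 + B$ ($Y{\left(B \right)} = 6 + \left(-2 + B\right) = 4 + B$)
$m{\left(s \right)} = s^{2}$
$\left(Y{\left(-11 \right)} + m{\left(W{\left(0 \right)} \right)}\right) 63 = \left(\left(4 - 11\right) + \left(3 + 0\right)^{2}\right) 63 = \left(-7 + 3^{2}\right) 63 = \left(-7 + 9\right) 63 = 2 \cdot 63 = 126$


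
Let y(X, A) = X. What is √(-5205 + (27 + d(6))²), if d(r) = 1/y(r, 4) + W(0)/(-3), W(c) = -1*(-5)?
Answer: I*√18219/2 ≈ 67.489*I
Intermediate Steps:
W(c) = 5
d(r) = -5/3 + 1/r (d(r) = 1/r + 5/(-3) = 1/r + 5*(-⅓) = 1/r - 5/3 = -5/3 + 1/r)
√(-5205 + (27 + d(6))²) = √(-5205 + (27 + (-5/3 + 1/6))²) = √(-5205 + (27 + (-5/3 + ⅙))²) = √(-5205 + (27 - 3/2)²) = √(-5205 + (51/2)²) = √(-5205 + 2601/4) = √(-18219/4) = I*√18219/2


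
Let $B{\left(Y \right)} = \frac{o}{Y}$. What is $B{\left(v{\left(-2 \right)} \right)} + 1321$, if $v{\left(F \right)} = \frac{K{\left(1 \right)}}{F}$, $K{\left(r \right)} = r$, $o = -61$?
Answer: $1443$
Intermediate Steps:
$v{\left(F \right)} = \frac{1}{F}$ ($v{\left(F \right)} = 1 \frac{1}{F} = \frac{1}{F}$)
$B{\left(Y \right)} = - \frac{61}{Y}$
$B{\left(v{\left(-2 \right)} \right)} + 1321 = - \frac{61}{\frac{1}{-2}} + 1321 = - \frac{61}{- \frac{1}{2}} + 1321 = \left(-61\right) \left(-2\right) + 1321 = 122 + 1321 = 1443$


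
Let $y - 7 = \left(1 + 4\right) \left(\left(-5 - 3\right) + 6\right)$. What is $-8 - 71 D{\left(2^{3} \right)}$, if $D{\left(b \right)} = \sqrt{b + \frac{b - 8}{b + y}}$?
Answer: $-8 - 142 \sqrt{2} \approx -208.82$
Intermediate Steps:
$y = -3$ ($y = 7 + \left(1 + 4\right) \left(\left(-5 - 3\right) + 6\right) = 7 + 5 \left(-8 + 6\right) = 7 + 5 \left(-2\right) = 7 - 10 = -3$)
$D{\left(b \right)} = \sqrt{b + \frac{-8 + b}{-3 + b}}$ ($D{\left(b \right)} = \sqrt{b + \frac{b - 8}{b - 3}} = \sqrt{b + \frac{-8 + b}{-3 + b}}$)
$-8 - 71 D{\left(2^{3} \right)} = -8 - 71 \sqrt{\frac{-8 + 2^{3} + 2^{3} \left(-3 + 2^{3}\right)}{-3 + 2^{3}}} = -8 - 71 \sqrt{\frac{-8 + 8 + 8 \left(-3 + 8\right)}{-3 + 8}} = -8 - 71 \sqrt{\frac{-8 + 8 + 8 \cdot 5}{5}} = -8 - 71 \sqrt{\frac{-8 + 8 + 40}{5}} = -8 - 71 \sqrt{\frac{1}{5} \cdot 40} = -8 - 71 \sqrt{8} = -8 - 71 \cdot 2 \sqrt{2} = -8 - 142 \sqrt{2}$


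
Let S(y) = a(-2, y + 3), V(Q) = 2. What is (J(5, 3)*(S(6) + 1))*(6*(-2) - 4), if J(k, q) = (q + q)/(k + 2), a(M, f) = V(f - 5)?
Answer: -288/7 ≈ -41.143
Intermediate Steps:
a(M, f) = 2
S(y) = 2
J(k, q) = 2*q/(2 + k) (J(k, q) = (2*q)/(2 + k) = 2*q/(2 + k))
(J(5, 3)*(S(6) + 1))*(6*(-2) - 4) = ((2*3/(2 + 5))*(2 + 1))*(6*(-2) - 4) = ((2*3/7)*3)*(-12 - 4) = ((2*3*(⅐))*3)*(-16) = ((6/7)*3)*(-16) = (18/7)*(-16) = -288/7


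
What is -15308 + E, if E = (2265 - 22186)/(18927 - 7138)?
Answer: -180485933/11789 ≈ -15310.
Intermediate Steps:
E = -19921/11789 ≈ -1.6898
-15308 + E = -15308 - 19921/11789 = -180485933/11789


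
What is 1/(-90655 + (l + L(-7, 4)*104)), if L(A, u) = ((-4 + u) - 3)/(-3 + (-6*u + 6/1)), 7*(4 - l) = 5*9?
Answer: -7/634498 ≈ -1.1032e-5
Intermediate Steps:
l = -17/7 (l = 4 - 5*9/7 = 4 - 1/7*45 = 4 - 45/7 = -17/7 ≈ -2.4286)
L(A, u) = (-7 + u)/(3 - 6*u) (L(A, u) = (-7 + u)/(-3 + (-6*u + 6*1)) = (-7 + u)/(-3 + (-6*u + 6)) = (-7 + u)/(-3 + (6 - 6*u)) = (-7 + u)/(3 - 6*u))
1/(-90655 + (l + L(-7, 4)*104)) = 1/(-90655 + (-17/7 + ((7 - 1*4)/(3*(-1 + 2*4)))*104)) = 1/(-90655 + (-17/7 + ((7 - 4)/(3*(-1 + 8)))*104)) = 1/(-90655 + (-17/7 + ((1/3)*3/7)*104)) = 1/(-90655 + (-17/7 + ((1/3)*(1/7)*3)*104)) = 1/(-90655 + (-17/7 + (1/7)*104)) = 1/(-90655 + (-17/7 + 104/7)) = 1/(-90655 + 87/7) = 1/(-634498/7) = -7/634498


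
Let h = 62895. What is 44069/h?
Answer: 44069/62895 ≈ 0.70068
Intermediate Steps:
44069/h = 44069/62895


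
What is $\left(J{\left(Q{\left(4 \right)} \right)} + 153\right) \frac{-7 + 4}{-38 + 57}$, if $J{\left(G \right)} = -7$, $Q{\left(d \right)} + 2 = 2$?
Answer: $- \frac{438}{19} \approx -23.053$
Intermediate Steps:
$Q{\left(d \right)} = 0$ ($Q{\left(d \right)} = -2 + 2 = 0$)
$\left(J{\left(Q{\left(4 \right)} \right)} + 153\right) \frac{-7 + 4}{-38 + 57} = \left(-7 + 153\right) \frac{-7 + 4}{-38 + 57} = 146 \left(- \frac{3}{19}\right) = - \frac{438}{19}$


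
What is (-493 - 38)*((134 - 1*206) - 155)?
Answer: 120537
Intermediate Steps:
(-493 - 38)*((134 - 1*206) - 155) = -531*((134 - 206) - 155) = -531*(-72 - 155) = -531*(-227) = 120537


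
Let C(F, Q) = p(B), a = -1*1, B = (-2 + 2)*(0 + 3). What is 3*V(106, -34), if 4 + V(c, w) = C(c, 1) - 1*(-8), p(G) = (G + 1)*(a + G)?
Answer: 9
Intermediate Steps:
B = 0 (B = 0*3 = 0)
a = -1
p(G) = (1 + G)*(-1 + G) (p(G) = (G + 1)*(-1 + G) = (1 + G)*(-1 + G))
C(F, Q) = -1 (C(F, Q) = -1 + 0² = -1 + 0 = -1)
V(c, w) = 3 (V(c, w) = -4 + (-1 - 1*(-8)) = -4 + (-1 + 8) = -4 + 7 = 3)
3*V(106, -34) = 3*3 = 9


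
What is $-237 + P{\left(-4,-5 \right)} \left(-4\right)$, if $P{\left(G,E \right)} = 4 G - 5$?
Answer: $-153$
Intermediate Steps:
$P{\left(G,E \right)} = -5 + 4 G$
$-237 + P{\left(-4,-5 \right)} \left(-4\right) = -237 + \left(-5 + 4 \left(-4\right)\right) \left(-4\right) = -237 + \left(-5 - 16\right) \left(-4\right) = -237 - -84 = -237 + 84 = -153$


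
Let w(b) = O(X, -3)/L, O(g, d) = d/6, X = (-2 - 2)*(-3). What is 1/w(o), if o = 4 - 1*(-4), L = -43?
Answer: 86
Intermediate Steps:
X = 12 (X = -4*(-3) = 12)
O(g, d) = d/6 (O(g, d) = d*(1/6) = d/6)
o = 8 (o = 4 + 4 = 8)
w(b) = 1/86 (w(b) = ((1/6)*(-3))/(-43) = -1/2*(-1/43) = 1/86)
1/w(o) = 1/(1/86) = 86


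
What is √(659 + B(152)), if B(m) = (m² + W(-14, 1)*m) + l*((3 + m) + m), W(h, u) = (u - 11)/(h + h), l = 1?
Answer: √1182090/7 ≈ 155.32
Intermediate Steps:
W(h, u) = (-11 + u)/(2*h) (W(h, u) = (-11 + u)/((2*h)) = (-11 + u)*(1/(2*h)) = (-11 + u)/(2*h))
B(m) = 3 + m² + 33*m/14 (B(m) = (m² + ((½)*(-11 + 1)/(-14))*m) + 1*((3 + m) + m) = (m² + ((½)*(-1/14)*(-10))*m) + 1*(3 + 2*m) = (m² + 5*m/14) + (3 + 2*m) = 3 + m² + 33*m/14)
√(659 + B(152)) = √(659 + (3 + 152² + (33/14)*152)) = √(659 + (3 + 23104 + 2508/7)) = √(659 + 164257/7) = √(168870/7) = √1182090/7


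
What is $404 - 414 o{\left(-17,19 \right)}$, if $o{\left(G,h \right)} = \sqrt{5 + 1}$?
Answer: $404 - 414 \sqrt{6} \approx -610.09$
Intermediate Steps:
$o{\left(G,h \right)} = \sqrt{6}$
$404 - 414 o{\left(-17,19 \right)} = 404 - 414 \sqrt{6}$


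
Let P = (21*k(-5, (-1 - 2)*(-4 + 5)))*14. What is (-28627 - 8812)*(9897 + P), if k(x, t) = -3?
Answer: -337512585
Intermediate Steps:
P = -882 (P = (21*(-3))*14 = -63*14 = -882)
(-28627 - 8812)*(9897 + P) = (-28627 - 8812)*(9897 - 882) = -37439*9015 = -337512585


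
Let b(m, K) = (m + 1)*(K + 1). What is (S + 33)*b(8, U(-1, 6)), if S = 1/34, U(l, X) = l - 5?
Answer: -50535/34 ≈ -1486.3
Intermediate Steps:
U(l, X) = -5 + l
b(m, K) = (1 + K)*(1 + m) (b(m, K) = (1 + m)*(1 + K) = (1 + K)*(1 + m))
S = 1/34 ≈ 0.029412
(S + 33)*b(8, U(-1, 6)) = (1/34 + 33)*(1 + (-5 - 1) + 8 + (-5 - 1)*8) = 1123*(1 - 6 + 8 - 6*8)/34 = 1123*(1 - 6 + 8 - 48)/34 = (1123/34)*(-45) = -50535/34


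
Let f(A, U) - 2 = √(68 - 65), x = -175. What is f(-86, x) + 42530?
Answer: 42532 + √3 ≈ 42534.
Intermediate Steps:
f(A, U) = 2 + √3 (f(A, U) = 2 + √(68 - 65) = 2 + √3)
f(-86, x) + 42530 = (2 + √3) + 42530 = 42532 + √3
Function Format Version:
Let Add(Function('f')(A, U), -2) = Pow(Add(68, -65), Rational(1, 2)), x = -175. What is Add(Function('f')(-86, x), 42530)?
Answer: Add(42532, Pow(3, Rational(1, 2))) ≈ 42534.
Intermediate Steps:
Function('f')(A, U) = Add(2, Pow(3, Rational(1, 2))) (Function('f')(A, U) = Add(2, Pow(Add(68, -65), Rational(1, 2))) = Add(2, Pow(3, Rational(1, 2))))
Add(Function('f')(-86, x), 42530) = Add(Add(2, Pow(3, Rational(1, 2))), 42530) = Add(42532, Pow(3, Rational(1, 2)))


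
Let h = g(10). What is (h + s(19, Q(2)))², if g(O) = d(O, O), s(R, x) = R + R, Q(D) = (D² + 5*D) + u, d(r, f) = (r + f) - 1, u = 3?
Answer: 3249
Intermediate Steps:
d(r, f) = -1 + f + r (d(r, f) = (f + r) - 1 = -1 + f + r)
Q(D) = 3 + D² + 5*D (Q(D) = (D² + 5*D) + 3 = 3 + D² + 5*D)
s(R, x) = 2*R
g(O) = -1 + 2*O (g(O) = -1 + O + O = -1 + 2*O)
h = 19 (h = -1 + 2*10 = -1 + 20 = 19)
(h + s(19, Q(2)))² = (19 + 2*19)² = (19 + 38)² = 57² = 3249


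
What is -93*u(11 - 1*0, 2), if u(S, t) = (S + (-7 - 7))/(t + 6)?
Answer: 279/8 ≈ 34.875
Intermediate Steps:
u(S, t) = (-14 + S)/(6 + t) (u(S, t) = (S - 14)/(6 + t) = (-14 + S)/(6 + t))
-93*u(11 - 1*0, 2) = -93*(-14 + (11 - 1*0))/(6 + 2) = -93*(-14 + (11 + 0))/8 = -93*(-14 + 11)/8 = -93*(-3)/8 = -93*(-3/8) = 279/8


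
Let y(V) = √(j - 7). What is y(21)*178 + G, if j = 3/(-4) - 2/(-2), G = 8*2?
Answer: 16 + 267*I*√3 ≈ 16.0 + 462.46*I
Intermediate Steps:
G = 16
j = ¼ (j = 3*(-¼) - 2*(-½) = -¾ + 1 = ¼ ≈ 0.25000)
y(V) = 3*I*√3/2 (y(V) = √(¼ - 7) = √(-27/4) = 3*I*√3/2)
y(21)*178 + G = (3*I*√3/2)*178 + 16 = 267*I*√3 + 16 = 16 + 267*I*√3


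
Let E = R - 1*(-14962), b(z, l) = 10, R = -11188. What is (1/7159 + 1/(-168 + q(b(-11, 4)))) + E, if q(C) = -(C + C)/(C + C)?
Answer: 4566046164/1209871 ≈ 3774.0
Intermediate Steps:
E = 3774 (E = -11188 - 1*(-14962) = -11188 + 14962 = 3774)
q(C) = -1 (q(C) = -2*C/(2*C) = -2*C*1/(2*C) = -1*1 = -1)
(1/7159 + 1/(-168 + q(b(-11, 4)))) + E = (1/7159 + 1/(-168 - 1)) + 3774 = (1/7159 + 1/(-169)) + 3774 = (1/7159 - 1/169) + 3774 = -6990/1209871 + 3774 = 4566046164/1209871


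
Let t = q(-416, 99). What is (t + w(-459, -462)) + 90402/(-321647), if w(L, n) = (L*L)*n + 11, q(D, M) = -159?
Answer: -31307436856592/321647 ≈ -9.7335e+7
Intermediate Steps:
w(L, n) = 11 + n*L² (w(L, n) = L²*n + 11 = n*L² + 11 = 11 + n*L²)
t = -159
(t + w(-459, -462)) + 90402/(-321647) = (-159 + (11 - 462*(-459)²)) + 90402/(-321647) = (-159 + (11 - 462*210681)) + 90402*(-1/321647) = (-159 + (11 - 97334622)) - 90402/321647 = (-159 - 97334611) - 90402/321647 = -97334770 - 90402/321647 = -31307436856592/321647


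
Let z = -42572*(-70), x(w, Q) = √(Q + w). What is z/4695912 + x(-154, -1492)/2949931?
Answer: 12845/20241 + I*√1646/2949931 ≈ 0.6346 + 1.3753e-5*I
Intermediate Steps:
z = 2980040
z/4695912 + x(-154, -1492)/2949931 = 2980040/4695912 + √(-1492 - 154)/2949931 = 2980040*(1/4695912) + √(-1646)*(1/2949931) = 12845/20241 + (I*√1646)*(1/2949931) = 12845/20241 + I*√1646/2949931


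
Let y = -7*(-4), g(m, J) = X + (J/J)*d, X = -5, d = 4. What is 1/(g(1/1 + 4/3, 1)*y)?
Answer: -1/28 ≈ -0.035714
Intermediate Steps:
g(m, J) = -1 (g(m, J) = -5 + (J/J)*4 = -5 + 1*4 = -5 + 4 = -1)
y = 28
1/(g(1/1 + 4/3, 1)*y) = 1/(-1*28) = 1/(-28) = -1/28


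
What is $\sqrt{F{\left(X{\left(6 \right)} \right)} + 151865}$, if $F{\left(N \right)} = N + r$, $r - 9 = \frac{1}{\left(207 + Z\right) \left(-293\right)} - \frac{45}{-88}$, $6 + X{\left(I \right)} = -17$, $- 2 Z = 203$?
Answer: $\frac{\sqrt{1123633355569188398}}{2720212} \approx 389.68$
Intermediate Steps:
$Z = - \frac{203}{2}$ ($Z = \left(- \frac{1}{2}\right) 203 = - \frac{203}{2} \approx -101.5$)
$X{\left(I \right)} = -23$ ($X{\left(I \right)} = -6 - 17 = -23$)
$r = \frac{51745675}{5440424}$ ($r = 9 + \left(\frac{1}{\left(207 - \frac{203}{2}\right) \left(-293\right)} - \frac{45}{-88}\right) = 9 + \left(\frac{1}{\frac{211}{2}} \left(- \frac{1}{293}\right) - - \frac{45}{88}\right) = 9 + \left(\frac{2}{211} \left(- \frac{1}{293}\right) + \frac{45}{88}\right) = 9 + \left(- \frac{2}{61823} + \frac{45}{88}\right) = 9 + \frac{2781859}{5440424} = \frac{51745675}{5440424} \approx 9.5113$)
$F{\left(N \right)} = \frac{51745675}{5440424} + N$ ($F{\left(N \right)} = N + \frac{51745675}{5440424} = \frac{51745675}{5440424} + N$)
$\sqrt{F{\left(X{\left(6 \right)} \right)} + 151865} = \sqrt{\left(\frac{51745675}{5440424} - 23\right) + 151865} = \sqrt{- \frac{73384077}{5440424} + 151865} = \sqrt{\frac{826136606683}{5440424}} = \frac{\sqrt{1123633355569188398}}{2720212}$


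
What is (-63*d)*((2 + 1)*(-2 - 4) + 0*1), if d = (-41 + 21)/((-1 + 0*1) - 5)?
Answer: 3780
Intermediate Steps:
d = 10/3 (d = -20/((-1 + 0) - 5) = -20/(-1 - 5) = -20/(-6) = -20*(-1/6) = 10/3 ≈ 3.3333)
(-63*d)*((2 + 1)*(-2 - 4) + 0*1) = (-63*10/3)*((2 + 1)*(-2 - 4) + 0*1) = -210*(3*(-6) + 0) = -210*(-18 + 0) = -210*(-18) = 3780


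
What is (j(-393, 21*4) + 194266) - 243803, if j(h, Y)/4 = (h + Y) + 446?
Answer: -48989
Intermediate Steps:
j(h, Y) = 1784 + 4*Y + 4*h (j(h, Y) = 4*((h + Y) + 446) = 4*((Y + h) + 446) = 4*(446 + Y + h) = 1784 + 4*Y + 4*h)
(j(-393, 21*4) + 194266) - 243803 = ((1784 + 4*(21*4) + 4*(-393)) + 194266) - 243803 = ((1784 + 4*84 - 1572) + 194266) - 243803 = ((1784 + 336 - 1572) + 194266) - 243803 = (548 + 194266) - 243803 = 194814 - 243803 = -48989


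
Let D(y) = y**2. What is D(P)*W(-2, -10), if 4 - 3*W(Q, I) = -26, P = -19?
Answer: 3610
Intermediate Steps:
W(Q, I) = 10 (W(Q, I) = 4/3 - 1/3*(-26) = 4/3 + 26/3 = 10)
D(P)*W(-2, -10) = (-19)**2*10 = 361*10 = 3610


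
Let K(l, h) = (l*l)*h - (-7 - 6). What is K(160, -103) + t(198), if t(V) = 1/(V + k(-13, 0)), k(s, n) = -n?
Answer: -522083825/198 ≈ -2.6368e+6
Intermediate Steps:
K(l, h) = 13 + h*l**2 (K(l, h) = l**2*h - 1*(-13) = h*l**2 + 13 = 13 + h*l**2)
t(V) = 1/V (t(V) = 1/(V - 1*0) = 1/(V + 0) = 1/V)
K(160, -103) + t(198) = (13 - 103*160**2) + 1/198 = (13 - 103*25600) + 1/198 = (13 - 2636800) + 1/198 = -2636787 + 1/198 = -522083825/198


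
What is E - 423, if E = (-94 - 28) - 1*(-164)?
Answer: -381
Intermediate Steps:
E = 42 (E = -122 + 164 = 42)
E - 423 = 42 - 423 = -381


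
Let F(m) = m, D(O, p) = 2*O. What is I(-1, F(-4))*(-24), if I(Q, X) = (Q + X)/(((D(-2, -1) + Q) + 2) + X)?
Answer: -120/7 ≈ -17.143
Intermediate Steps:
I(Q, X) = (Q + X)/(-2 + Q + X) (I(Q, X) = (Q + X)/(((2*(-2) + Q) + 2) + X) = (Q + X)/(((-4 + Q) + 2) + X) = (Q + X)/((-2 + Q) + X) = (Q + X)/(-2 + Q + X))
I(-1, F(-4))*(-24) = ((-1 - 4)/(-2 - 1 - 4))*(-24) = (-5/(-7))*(-24) = -1/7*(-5)*(-24) = (5/7)*(-24) = -120/7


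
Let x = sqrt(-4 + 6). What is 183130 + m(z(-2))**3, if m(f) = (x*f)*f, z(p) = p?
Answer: 183130 + 128*sqrt(2) ≈ 1.8331e+5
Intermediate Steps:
x = sqrt(2) ≈ 1.4142
m(f) = sqrt(2)*f**2 (m(f) = (sqrt(2)*f)*f = (f*sqrt(2))*f = sqrt(2)*f**2)
183130 + m(z(-2))**3 = 183130 + (sqrt(2)*(-2)**2)**3 = 183130 + (sqrt(2)*4)**3 = 183130 + (4*sqrt(2))**3 = 183130 + 128*sqrt(2)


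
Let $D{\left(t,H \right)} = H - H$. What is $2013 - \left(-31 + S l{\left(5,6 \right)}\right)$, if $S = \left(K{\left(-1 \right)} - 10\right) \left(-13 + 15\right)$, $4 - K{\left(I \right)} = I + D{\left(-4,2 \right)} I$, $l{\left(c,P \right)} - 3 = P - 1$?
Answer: $2124$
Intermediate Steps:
$l{\left(c,P \right)} = 2 + P$ ($l{\left(c,P \right)} = 3 + \left(P - 1\right) = 3 + \left(-1 + P\right) = 2 + P$)
$D{\left(t,H \right)} = 0$
$K{\left(I \right)} = 4 - I$ ($K{\left(I \right)} = 4 - \left(I + 0 I\right) = 4 - \left(I + 0\right) = 4 - I$)
$S = -10$ ($S = \left(\left(4 - -1\right) - 10\right) \left(-13 + 15\right) = \left(\left(4 + 1\right) - 10\right) 2 = \left(5 - 10\right) 2 = \left(-5\right) 2 = -10$)
$2013 - \left(-31 + S l{\left(5,6 \right)}\right) = 2013 - \left(-31 - 10 \left(2 + 6\right)\right) = 2013 - \left(-31 - 80\right) = 2013 - -111 = 2013 + 111 = 2124$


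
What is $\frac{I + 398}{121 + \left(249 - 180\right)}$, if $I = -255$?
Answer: $\frac{143}{190} \approx 0.75263$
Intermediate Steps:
$\frac{I + 398}{121 + \left(249 - 180\right)} = \frac{-255 + 398}{121 + \left(249 - 180\right)} = \frac{143}{121 + \left(249 - 180\right)} = \frac{143}{121 + 69} = \frac{143}{190}$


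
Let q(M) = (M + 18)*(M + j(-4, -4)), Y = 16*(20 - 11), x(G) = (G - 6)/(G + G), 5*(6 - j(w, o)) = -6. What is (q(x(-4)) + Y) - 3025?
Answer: -217467/80 ≈ -2718.3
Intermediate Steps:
j(w, o) = 36/5 (j(w, o) = 6 - ⅕*(-6) = 6 + 6/5 = 36/5)
x(G) = (-6 + G)/(2*G) (x(G) = (-6 + G)/((2*G)) = (-6 + G)*(1/(2*G)) = (-6 + G)/(2*G))
Y = 144 (Y = 16*9 = 144)
q(M) = (18 + M)*(36/5 + M) (q(M) = (M + 18)*(M + 36/5) = (18 + M)*(36/5 + M))
(q(x(-4)) + Y) - 3025 = ((648/5 + ((½)*(-6 - 4)/(-4))² + 126*((½)*(-6 - 4)/(-4))/5) + 144) - 3025 = ((648/5 + ((½)*(-¼)*(-10))² + 126*((½)*(-¼)*(-10))/5) + 144) - 3025 = ((648/5 + (5/4)² + (126/5)*(5/4)) + 144) - 3025 = ((648/5 + 25/16 + 63/2) + 144) - 3025 = (13013/80 + 144) - 3025 = 24533/80 - 3025 = -217467/80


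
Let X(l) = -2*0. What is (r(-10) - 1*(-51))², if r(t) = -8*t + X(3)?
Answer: 17161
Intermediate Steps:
X(l) = 0
r(t) = -8*t (r(t) = -8*t + 0 = -8*t)
(r(-10) - 1*(-51))² = (-8*(-10) - 1*(-51))² = (80 + 51)² = 131² = 17161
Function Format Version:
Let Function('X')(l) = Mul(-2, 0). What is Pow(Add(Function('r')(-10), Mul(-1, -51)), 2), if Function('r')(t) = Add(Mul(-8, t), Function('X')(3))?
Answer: 17161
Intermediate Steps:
Function('X')(l) = 0
Function('r')(t) = Mul(-8, t) (Function('r')(t) = Add(Mul(-8, t), 0) = Mul(-8, t))
Pow(Add(Function('r')(-10), Mul(-1, -51)), 2) = Pow(Add(Mul(-8, -10), Mul(-1, -51)), 2) = Pow(Add(80, 51), 2) = Pow(131, 2) = 17161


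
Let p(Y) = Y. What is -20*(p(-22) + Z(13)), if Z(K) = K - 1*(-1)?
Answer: 160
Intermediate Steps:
Z(K) = 1 + K (Z(K) = K + 1 = 1 + K)
-20*(p(-22) + Z(13)) = -20*(-22 + (1 + 13)) = -20*(-22 + 14) = -20*(-8) = 160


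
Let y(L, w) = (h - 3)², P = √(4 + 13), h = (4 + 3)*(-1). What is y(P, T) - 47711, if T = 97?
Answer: -47611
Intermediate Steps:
h = -7 (h = 7*(-1) = -7)
P = √17 ≈ 4.1231
y(L, w) = 100 (y(L, w) = (-7 - 3)² = (-10)² = 100)
y(P, T) - 47711 = 100 - 47711 = -47611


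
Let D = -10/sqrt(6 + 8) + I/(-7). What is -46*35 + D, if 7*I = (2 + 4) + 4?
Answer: -78900/49 - 5*sqrt(14)/7 ≈ -1612.9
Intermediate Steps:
I = 10/7 (I = ((2 + 4) + 4)/7 = (6 + 4)/7 = (1/7)*10 = 10/7 ≈ 1.4286)
D = -10/49 - 5*sqrt(14)/7 (D = -10/sqrt(6 + 8) + (10/7)/(-7) = -10*sqrt(14)/14 + (10/7)*(-1/7) = -5*sqrt(14)/7 - 10/49 = -10/49 - 5*sqrt(14)/7 ≈ -2.8767)
-46*35 + D = -46*35 + (-10/49 - 5*sqrt(14)/7) = -1610 + (-10/49 - 5*sqrt(14)/7) = -78900/49 - 5*sqrt(14)/7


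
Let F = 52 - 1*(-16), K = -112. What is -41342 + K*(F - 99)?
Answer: -37870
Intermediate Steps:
F = 68 (F = 52 + 16 = 68)
-41342 + K*(F - 99) = -41342 - 112*(68 - 99) = -41342 - 112*(-31) = -41342 + 3472 = -37870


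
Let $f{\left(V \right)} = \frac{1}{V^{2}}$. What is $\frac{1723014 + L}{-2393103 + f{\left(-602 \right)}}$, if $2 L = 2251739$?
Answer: $- \frac{1032446775934}{867270099611} \approx -1.1905$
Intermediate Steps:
$L = \frac{2251739}{2}$ ($L = \frac{1}{2} \cdot 2251739 = \frac{2251739}{2} \approx 1.1259 \cdot 10^{6}$)
$f{\left(V \right)} = \frac{1}{V^{2}}$
$\frac{1723014 + L}{-2393103 + f{\left(-602 \right)}} = \frac{1723014 + \frac{2251739}{2}}{-2393103 + \frac{1}{362404}} = \frac{5697767}{2 \left(-2393103 + \frac{1}{362404}\right)} = \frac{5697767}{2 \left(- \frac{867270099611}{362404}\right)} = \frac{5697767}{2} \left(- \frac{362404}{867270099611}\right) = - \frac{1032446775934}{867270099611}$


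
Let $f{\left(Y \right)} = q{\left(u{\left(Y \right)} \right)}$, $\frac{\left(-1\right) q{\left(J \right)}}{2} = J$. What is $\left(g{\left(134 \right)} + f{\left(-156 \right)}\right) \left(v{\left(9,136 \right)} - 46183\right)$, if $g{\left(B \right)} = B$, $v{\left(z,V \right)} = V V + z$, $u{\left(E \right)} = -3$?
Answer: $-3874920$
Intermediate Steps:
$q{\left(J \right)} = - 2 J$
$f{\left(Y \right)} = 6$ ($f{\left(Y \right)} = \left(-2\right) \left(-3\right) = 6$)
$v{\left(z,V \right)} = z + V^{2}$ ($v{\left(z,V \right)} = V^{2} + z = z + V^{2}$)
$\left(g{\left(134 \right)} + f{\left(-156 \right)}\right) \left(v{\left(9,136 \right)} - 46183\right) = \left(134 + 6\right) \left(\left(9 + 136^{2}\right) - 46183\right) = 140 \left(\left(9 + 18496\right) - 46183\right) = 140 \left(18505 - 46183\right) = 140 \left(-27678\right) = -3874920$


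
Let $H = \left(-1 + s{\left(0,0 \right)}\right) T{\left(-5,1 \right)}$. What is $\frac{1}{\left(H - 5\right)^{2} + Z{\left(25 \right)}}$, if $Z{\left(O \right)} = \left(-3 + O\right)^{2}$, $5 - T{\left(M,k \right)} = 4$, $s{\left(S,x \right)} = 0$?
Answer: $\frac{1}{520} \approx 0.0019231$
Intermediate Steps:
$T{\left(M,k \right)} = 1$ ($T{\left(M,k \right)} = 5 - 4 = 1$)
$H = -1$ ($H = \left(-1 + 0\right) 1 = \left(-1\right) 1 = -1$)
$\frac{1}{\left(H - 5\right)^{2} + Z{\left(25 \right)}} = \frac{1}{\left(-1 - 5\right)^{2} + \left(-3 + 25\right)^{2}} = \frac{1}{\left(-1 - 5\right)^{2} + 22^{2}} = \frac{1}{\left(-1 - 5\right)^{2} + 484} = \frac{1}{\left(-6\right)^{2} + 484} = \frac{1}{36 + 484} = \frac{1}{520}$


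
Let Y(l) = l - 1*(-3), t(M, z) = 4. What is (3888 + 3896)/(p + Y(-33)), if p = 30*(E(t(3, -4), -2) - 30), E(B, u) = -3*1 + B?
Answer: -1946/225 ≈ -8.6489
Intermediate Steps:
E(B, u) = -3 + B
Y(l) = 3 + l (Y(l) = l + 3 = 3 + l)
p = -870 (p = 30*((-3 + 4) - 30) = 30*(1 - 30) = 30*(-29) = -870)
(3888 + 3896)/(p + Y(-33)) = (3888 + 3896)/(-870 + (3 - 33)) = 7784/(-870 - 30) = 7784/(-900) = 7784*(-1/900) = -1946/225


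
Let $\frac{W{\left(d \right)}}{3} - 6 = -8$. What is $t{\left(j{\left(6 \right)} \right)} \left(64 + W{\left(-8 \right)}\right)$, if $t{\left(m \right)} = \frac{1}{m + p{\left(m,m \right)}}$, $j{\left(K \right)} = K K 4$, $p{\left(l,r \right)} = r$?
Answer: $\frac{29}{144} \approx 0.20139$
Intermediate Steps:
$j{\left(K \right)} = 4 K^{2}$ ($j{\left(K \right)} = K^{2} \cdot 4 = 4 K^{2}$)
$W{\left(d \right)} = -6$ ($W{\left(d \right)} = 18 + 3 \left(-8\right) = 18 - 24 = -6$)
$t{\left(m \right)} = \frac{1}{2 m}$ ($t{\left(m \right)} = \frac{1}{m + m} = \frac{1}{2 m}$)
$t{\left(j{\left(6 \right)} \right)} \left(64 + W{\left(-8 \right)}\right) = \frac{1}{2 \cdot 4 \cdot 6^{2}} \left(64 - 6\right) = \frac{1}{2 \cdot 4 \cdot 36} \cdot 58 = \frac{1}{2 \cdot 144} \cdot 58 = \frac{1}{2} \cdot \frac{1}{144} \cdot 58 = \frac{1}{288} \cdot 58 = \frac{29}{144}$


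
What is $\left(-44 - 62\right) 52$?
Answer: $-5512$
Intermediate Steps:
$\left(-44 - 62\right) 52 = \left(-106\right) 52 = -5512$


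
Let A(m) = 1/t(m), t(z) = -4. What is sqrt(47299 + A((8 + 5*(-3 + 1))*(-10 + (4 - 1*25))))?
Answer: sqrt(189195)/2 ≈ 217.48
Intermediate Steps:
A(m) = -1/4 (A(m) = 1/(-4) = -1/4)
sqrt(47299 + A((8 + 5*(-3 + 1))*(-10 + (4 - 1*25)))) = sqrt(47299 - 1/4) = sqrt(189195/4) = sqrt(189195)/2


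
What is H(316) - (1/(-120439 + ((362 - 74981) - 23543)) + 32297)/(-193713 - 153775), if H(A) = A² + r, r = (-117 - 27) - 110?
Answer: 472868557605617/4747576518 ≈ 99602.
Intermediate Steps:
r = -254 (r = -144 - 110 = -254)
H(A) = -254 + A² (H(A) = A² - 254 = -254 + A²)
H(316) - (1/(-120439 + ((362 - 74981) - 23543)) + 32297)/(-193713 - 153775) = (-254 + 316²) - (1/(-120439 + ((362 - 74981) - 23543)) + 32297)/(-193713 - 153775) = (-254 + 99856) - (1/(-120439 + (-74619 - 23543)) + 32297)/(-347488) = 99602 - (1/(-120439 - 98162) + 32297)*(-1)/347488 = 99602 - (1/(-218601) + 32297)*(-1)/347488 = 99602 - (-1/218601 + 32297)*(-1)/347488 = 99602 - 7060156496*(-1)/(218601*347488) = 99602 - 1*(-441259781/4747576518) = 99602 + 441259781/4747576518 = 472868557605617/4747576518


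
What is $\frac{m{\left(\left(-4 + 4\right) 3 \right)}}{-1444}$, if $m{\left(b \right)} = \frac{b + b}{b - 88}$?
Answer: $0$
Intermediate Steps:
$m{\left(b \right)} = \frac{2 b}{-88 + b}$
$\frac{m{\left(\left(-4 + 4\right) 3 \right)}}{-1444} = \frac{2 \left(-4 + 4\right) 3 \frac{1}{-88 + \left(-4 + 4\right) 3}}{-1444} = \frac{2 \cdot 0 \cdot 3}{-88 + 0 \cdot 3} \left(- \frac{1}{1444}\right) = 2 \cdot 0 \frac{1}{-88 + 0} \left(- \frac{1}{1444}\right) = 2 \cdot 0 \frac{1}{-88} \left(- \frac{1}{1444}\right) = 2 \cdot 0 \left(- \frac{1}{88}\right) \left(- \frac{1}{1444}\right) = 0 \left(- \frac{1}{1444}\right) = 0$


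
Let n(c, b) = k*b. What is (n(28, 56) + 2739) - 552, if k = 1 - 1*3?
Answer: 2075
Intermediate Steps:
k = -2 (k = 1 - 3 = -2)
n(c, b) = -2*b
(n(28, 56) + 2739) - 552 = (-2*56 + 2739) - 552 = (-112 + 2739) - 552 = 2627 - 552 = 2075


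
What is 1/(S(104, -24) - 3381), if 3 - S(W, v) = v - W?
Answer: -1/3250 ≈ -0.00030769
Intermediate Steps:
S(W, v) = 3 + W - v (S(W, v) = 3 - (v - W) = 3 + (W - v) = 3 + W - v)
1/(S(104, -24) - 3381) = 1/((3 + 104 - 1*(-24)) - 3381) = 1/((3 + 104 + 24) - 3381) = 1/(131 - 3381) = 1/(-3250) = -1/3250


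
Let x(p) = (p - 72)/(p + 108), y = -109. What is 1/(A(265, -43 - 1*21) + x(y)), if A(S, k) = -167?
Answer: 1/14 ≈ 0.071429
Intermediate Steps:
x(p) = (-72 + p)/(108 + p)
1/(A(265, -43 - 1*21) + x(y)) = 1/(-167 + (-72 - 109)/(108 - 109)) = 1/(-167 - 181/(-1)) = 1/(-167 - 1*(-181)) = 1/(-167 + 181) = 1/14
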